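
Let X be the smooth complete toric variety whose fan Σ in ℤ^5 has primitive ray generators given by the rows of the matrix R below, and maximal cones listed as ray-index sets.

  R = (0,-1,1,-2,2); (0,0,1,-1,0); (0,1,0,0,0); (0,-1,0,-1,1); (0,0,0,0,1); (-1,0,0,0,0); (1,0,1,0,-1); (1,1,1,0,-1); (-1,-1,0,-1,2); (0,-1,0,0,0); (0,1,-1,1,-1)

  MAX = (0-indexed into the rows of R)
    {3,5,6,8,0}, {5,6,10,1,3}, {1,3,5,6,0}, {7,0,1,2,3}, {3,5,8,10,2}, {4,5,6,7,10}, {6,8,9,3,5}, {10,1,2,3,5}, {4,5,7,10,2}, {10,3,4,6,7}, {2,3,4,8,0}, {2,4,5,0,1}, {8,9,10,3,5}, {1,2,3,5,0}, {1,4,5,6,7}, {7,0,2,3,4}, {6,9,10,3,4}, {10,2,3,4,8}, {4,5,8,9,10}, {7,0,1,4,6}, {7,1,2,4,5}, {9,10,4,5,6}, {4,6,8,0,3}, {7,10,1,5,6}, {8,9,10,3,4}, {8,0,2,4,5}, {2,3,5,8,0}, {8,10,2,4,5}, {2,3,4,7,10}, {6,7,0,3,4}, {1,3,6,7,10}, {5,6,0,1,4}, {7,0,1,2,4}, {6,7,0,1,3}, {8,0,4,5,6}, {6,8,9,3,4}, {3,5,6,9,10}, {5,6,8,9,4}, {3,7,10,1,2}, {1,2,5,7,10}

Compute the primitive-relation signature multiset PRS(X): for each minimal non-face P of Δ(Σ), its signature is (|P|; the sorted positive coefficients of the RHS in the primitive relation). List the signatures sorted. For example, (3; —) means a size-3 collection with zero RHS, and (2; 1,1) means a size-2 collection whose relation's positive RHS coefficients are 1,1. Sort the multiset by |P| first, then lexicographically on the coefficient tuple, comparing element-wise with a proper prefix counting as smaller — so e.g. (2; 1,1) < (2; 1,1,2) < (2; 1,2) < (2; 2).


Δ(Σ) — 11 vertices, 14 min non-faces:

  P={2,9}:  v_{2} + v_{9} = 0 ; sig = (2; —)
  P={2,6}:  v_{2} + v_{6} = v_{7} ; sig = (2; 1)
  P={7,9}:  v_{7} + v_{9} = v_{6} ; sig = (2; 1)
  P={0,10}:  v_{0} + v_{10} = v_{2} + v_{3} ; sig = (2; 1,1)
  P={1,8}:  v_{1} + v_{8} = v_{0} + v_{5} ; sig = (2; 1,1)
  P={7,8}:  v_{7} + v_{8} = v_{1} + v_{4} ; sig = (2; 1,1)
  P={0,9}:  v_{0} + v_{9} = v_{3} + v_{6} + v_{8} ; sig = (2; 1,1,1)
  P={1,9}:  v_{1} + v_{9} = v_{3} + v_{5} + v_{6} ; sig = (2; 1,1,1)
  P={6,8,10}:  v_{6} + v_{8} + v_{10} = 0 ; sig = (3; —)
  P={1,3,4}:  v_{1} + v_{3} + v_{4} = v_{0} ; sig = (3; 1)
  P={1,4,10}:  v_{1} + v_{4} + v_{10} = v_{2} ; sig = (3; 1)
  P={3,4,5}:  v_{3} + v_{4} + v_{5} = v_{8} ; sig = (3; 1)
  P={3,5,7}:  v_{3} + v_{5} + v_{7} = v_{1} ; sig = (3; 1)
  P={0,5,7}:  v_{0} + v_{5} + v_{7} = 2·v_{1} + v_{4} ; sig = (3; 1,2)

Sorted signature multiset PRS(X):
    |P|=2: 8 collections, coeffs (), (1), (1), (1,1), (1,1), (1,1), (1,1,1), (1,1,1)
    |P|=3: 6 collections, coeffs (), (1), (1), (1), (1), (1,2)


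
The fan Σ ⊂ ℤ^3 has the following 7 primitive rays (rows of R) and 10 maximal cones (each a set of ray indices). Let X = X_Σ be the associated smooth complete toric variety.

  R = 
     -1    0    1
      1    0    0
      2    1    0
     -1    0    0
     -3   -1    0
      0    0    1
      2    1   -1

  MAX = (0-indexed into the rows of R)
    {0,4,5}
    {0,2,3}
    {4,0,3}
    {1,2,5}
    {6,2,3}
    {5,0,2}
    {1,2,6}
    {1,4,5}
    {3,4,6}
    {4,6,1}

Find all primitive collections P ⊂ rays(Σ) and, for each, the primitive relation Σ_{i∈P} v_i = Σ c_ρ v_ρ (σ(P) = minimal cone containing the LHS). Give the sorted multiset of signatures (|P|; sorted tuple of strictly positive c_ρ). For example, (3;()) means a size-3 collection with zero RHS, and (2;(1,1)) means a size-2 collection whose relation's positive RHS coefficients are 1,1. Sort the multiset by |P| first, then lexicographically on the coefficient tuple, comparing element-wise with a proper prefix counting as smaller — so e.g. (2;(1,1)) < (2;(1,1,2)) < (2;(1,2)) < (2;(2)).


Primitive collections (6):

  {1,3}:  v_{1} + v_{3} = 0  ⟹  sig = (2;())
  {0,1}:  v_{0} + v_{1} = v_{5}  ⟹  sig = (2;(1))
  {2,4}:  v_{2} + v_{4} = v_{3}  ⟹  sig = (2;(1))
  {3,5}:  v_{3} + v_{5} = v_{0}  ⟹  sig = (2;(1))
  {5,6}:  v_{5} + v_{6} = v_{2}  ⟹  sig = (2;(1))
  {0,6}:  v_{0} + v_{6} = v_{2} + v_{3}  ⟹  sig = (2;(1,1))

Sorted signature multiset PRS(X):
[(2;()), (2;(1)), (2;(1)), (2;(1)), (2;(1)), (2;(1,1))]


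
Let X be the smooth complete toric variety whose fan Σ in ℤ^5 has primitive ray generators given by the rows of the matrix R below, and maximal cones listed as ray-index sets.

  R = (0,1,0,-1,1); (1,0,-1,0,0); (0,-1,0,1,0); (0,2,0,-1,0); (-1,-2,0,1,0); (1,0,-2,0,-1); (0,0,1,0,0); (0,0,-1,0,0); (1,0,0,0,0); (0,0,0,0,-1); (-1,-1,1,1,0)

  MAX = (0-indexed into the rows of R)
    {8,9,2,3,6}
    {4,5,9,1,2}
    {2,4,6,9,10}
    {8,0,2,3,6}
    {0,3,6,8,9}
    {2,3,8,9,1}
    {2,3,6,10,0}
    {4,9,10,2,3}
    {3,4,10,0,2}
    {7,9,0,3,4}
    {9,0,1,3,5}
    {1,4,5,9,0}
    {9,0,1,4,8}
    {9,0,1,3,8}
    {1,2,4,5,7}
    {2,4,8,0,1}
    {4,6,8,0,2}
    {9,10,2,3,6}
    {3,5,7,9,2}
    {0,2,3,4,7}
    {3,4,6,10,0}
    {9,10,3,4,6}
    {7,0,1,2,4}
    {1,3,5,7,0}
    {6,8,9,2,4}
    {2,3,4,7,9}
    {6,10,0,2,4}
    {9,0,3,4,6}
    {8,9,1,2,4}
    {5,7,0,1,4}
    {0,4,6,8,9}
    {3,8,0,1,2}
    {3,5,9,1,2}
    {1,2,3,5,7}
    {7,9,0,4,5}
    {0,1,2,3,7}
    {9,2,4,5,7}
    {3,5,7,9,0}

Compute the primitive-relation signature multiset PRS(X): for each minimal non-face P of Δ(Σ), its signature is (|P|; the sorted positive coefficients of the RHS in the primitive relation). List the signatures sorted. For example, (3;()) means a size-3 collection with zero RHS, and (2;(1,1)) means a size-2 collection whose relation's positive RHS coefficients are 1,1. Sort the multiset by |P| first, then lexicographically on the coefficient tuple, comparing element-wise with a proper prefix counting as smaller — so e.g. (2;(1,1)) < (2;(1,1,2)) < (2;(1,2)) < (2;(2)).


Primitive collections (17):

  {6,7}:  v_{6} + v_{7} = 0  →  sig = (2;())
  {1,6}:  v_{1} + v_{6} = v_{8}  →  sig = (2;(1))
  {1,10}:  v_{1} + v_{10} = v_{2}  →  sig = (2;(1))
  {7,8}:  v_{7} + v_{8} = v_{1}  →  sig = (2;(1))
  {5,6}:  v_{5} + v_{6} = v_{1} + v_{9}  →  sig = (2;(1,1))
  {8,10}:  v_{8} + v_{10} = v_{2} + v_{6}  →  sig = (2;(1,1))
  {5,10}:  v_{5} + v_{10} = v_{2} + v_{7} + v_{9}  →  sig = (2;(1,1,1))
  {7,10}:  v_{7} + v_{10} = v_{2} + v_{3} + v_{4}  →  sig = (2;(1,1,1))
  {5,8}:  v_{5} + v_{8} = 2·v_{1} + v_{9}  →  sig = (2;(1,2))
  {0,2,9}:  v_{0} + v_{2} + v_{9} = 0  →  sig = (3;())
  {3,4,8}:  v_{3} + v_{4} + v_{8} = 0  →  sig = (3;())
  {1,3,4}:  v_{1} + v_{3} + v_{4} = v_{7}  →  sig = (3;(1))
  {1,7,9}:  v_{1} + v_{7} + v_{9} = v_{5}  →  sig = (3;(1))
  {0,2,5}:  v_{0} + v_{2} + v_{5} = v_{1} + v_{7}  →  sig = (3;(1,1))
  {0,9,10}:  v_{0} + v_{9} + v_{10} = v_{3} + v_{4} + v_{6}  →  sig = (3;(1,1,1))
  {3,4,5}:  v_{3} + v_{4} + v_{5} = 2·v_{7} + v_{9}  →  sig = (3;(1,2))
  {2,3,4,6}:  v_{2} + v_{3} + v_{4} + v_{6} = v_{10}  →  sig = (4;(1))

Signatures (|P|; sorted positive RHS coefficients), sorted:
[(2;()), (2;(1)), (2;(1)), (2;(1)), (2;(1,1)), (2;(1,1)), (2;(1,1,1)), (2;(1,1,1)), (2;(1,2)), (3;()), (3;()), (3;(1)), (3;(1)), (3;(1,1)), (3;(1,1,1)), (3;(1,2)), (4;(1))]


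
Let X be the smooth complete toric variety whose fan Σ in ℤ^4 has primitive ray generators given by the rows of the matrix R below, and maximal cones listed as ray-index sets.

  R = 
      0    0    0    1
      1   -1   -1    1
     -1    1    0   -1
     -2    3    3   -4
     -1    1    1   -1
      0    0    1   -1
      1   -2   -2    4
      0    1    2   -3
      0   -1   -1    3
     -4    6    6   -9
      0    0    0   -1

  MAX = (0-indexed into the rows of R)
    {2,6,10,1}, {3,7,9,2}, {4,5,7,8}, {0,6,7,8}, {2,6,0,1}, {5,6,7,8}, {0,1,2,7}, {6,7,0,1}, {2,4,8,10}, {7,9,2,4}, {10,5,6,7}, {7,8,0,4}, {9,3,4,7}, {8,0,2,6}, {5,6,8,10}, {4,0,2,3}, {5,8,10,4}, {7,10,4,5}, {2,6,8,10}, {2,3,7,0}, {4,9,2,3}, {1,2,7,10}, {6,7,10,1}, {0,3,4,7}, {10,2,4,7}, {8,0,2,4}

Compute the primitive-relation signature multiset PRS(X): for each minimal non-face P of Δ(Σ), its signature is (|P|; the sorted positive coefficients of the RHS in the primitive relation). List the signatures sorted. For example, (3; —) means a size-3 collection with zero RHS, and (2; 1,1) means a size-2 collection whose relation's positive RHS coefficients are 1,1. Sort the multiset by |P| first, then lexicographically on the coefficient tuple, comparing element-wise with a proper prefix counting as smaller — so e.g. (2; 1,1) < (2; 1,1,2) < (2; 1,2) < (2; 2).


Δ(Σ) — 11 vertices, 23 min non-faces:

  P = {0,10}:  v_{0} + v_{10} = 0  →  sig = (2; —)
  P = {1,4}:  v_{1} + v_{4} = 0  →  sig = (2; —)
  P = {1,8}:  v_{1} + v_{8} = v_{6}  →  sig = (2; 1)
  P = {4,6}:  v_{4} + v_{6} = v_{8}  →  sig = (2; 1)
  P = {0,5}:  v_{0} + v_{5} = v_{7} + v_{8}  →  sig = (2; 1,1)
  P = {2,5}:  v_{2} + v_{5} = v_{4} + v_{10}  →  sig = (2; 1,1)
  P = {3,6}:  v_{3} + v_{6} = v_{0} + v_{4}  →  sig = (2; 1,1)
  P = {6,9}:  v_{6} + v_{9} = v_{3} + v_{4}  →  sig = (2; 1,1)
  P = {1,3}:  v_{1} + v_{3} = v_{0} + v_{2} + v_{7}  →  sig = (2; 1,1,1)
  P = {1,5}:  v_{1} + v_{5} = v_{6} + v_{7} + v_{10}  →  sig = (2; 1,1,1)
  P = {1,9}:  v_{1} + v_{9} = v_{2} + v_{3} + v_{7}  →  sig = (2; 1,1,1)
  P = {3,10}:  v_{3} + v_{10} = v_{2} + v_{4} + v_{7}  →  sig = (2; 1,1,1)
  P = {3,5}:  v_{3} + v_{5} = 2·v_{4} + v_{7}  →  sig = (2; 1,2)
  P = {3,8}:  v_{3} + v_{8} = v_{0} + 2·v_{4}  →  sig = (2; 1,2)
  P = {8,9}:  v_{8} + v_{9} = v_{3} + 2·v_{4}  →  sig = (2; 1,2)
  P = {5,9}:  v_{5} + v_{9} = v_{2} + 3·v_{4} + 2·v_{7}  →  sig = (2; 1,2,3)
  P = {0,9}:  v_{0} + v_{9} = 2·v_{3}  →  sig = (2; 2)
  P = {9,10}:  v_{9} + v_{10} = 2·v_{2} + 2·v_{4} + 2·v_{7}  →  sig = (2; 2,2,2)
  P = {2,6,7}:  v_{2} + v_{6} + v_{7} = 0  →  sig = (3; —)
  P = {2,7,8}:  v_{2} + v_{7} + v_{8} = v_{4}  →  sig = (3; 1)
  P = {7,8,10}:  v_{7} + v_{8} + v_{10} = v_{5}  →  sig = (3; 1)
  P = {0,2,4,7}:  v_{0} + v_{2} + v_{4} + v_{7} = v_{3}  →  sig = (4; 1)
  P = {2,3,4,7}:  v_{2} + v_{3} + v_{4} + v_{7} = v_{9}  →  sig = (4; 1)

Signatures (|P|; sorted positive RHS coefficients), sorted:
{ (2; —) ×2,  (2; 1) ×2,  (2; 1,1) ×4,  (2; 1,1,1) ×4,  (2; 1,2) ×3,  (2; 1,2,3),  (2; 2),  (2; 2,2,2),  (3; —),  (3; 1) ×2,  (4; 1) ×2 }


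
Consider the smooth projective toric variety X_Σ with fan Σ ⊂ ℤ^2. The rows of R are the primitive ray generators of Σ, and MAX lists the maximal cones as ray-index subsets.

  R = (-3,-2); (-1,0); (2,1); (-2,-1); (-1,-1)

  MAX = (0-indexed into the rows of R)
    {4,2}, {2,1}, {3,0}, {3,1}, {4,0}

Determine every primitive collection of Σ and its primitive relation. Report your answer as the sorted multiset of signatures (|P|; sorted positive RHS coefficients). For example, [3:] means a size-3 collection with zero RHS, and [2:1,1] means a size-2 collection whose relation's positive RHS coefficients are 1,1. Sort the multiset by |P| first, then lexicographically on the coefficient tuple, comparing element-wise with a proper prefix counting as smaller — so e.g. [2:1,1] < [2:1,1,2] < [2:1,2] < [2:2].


Σ has 5 primitive collections:

  P = {2,3}:  v_{2} + v_{3} = 0  ⇒ sig = [2:]
  P = {0,2}:  v_{0} + v_{2} = v_{4}  ⇒ sig = [2:1]
  P = {1,4}:  v_{1} + v_{4} = v_{3}  ⇒ sig = [2:1]
  P = {3,4}:  v_{3} + v_{4} = v_{0}  ⇒ sig = [2:1]
  P = {0,1}:  v_{0} + v_{1} = 2·v_{3}  ⇒ sig = [2:2]

Hence PRS(X_Σ) =
{ [2:],  [2:1] ×3,  [2:2] }


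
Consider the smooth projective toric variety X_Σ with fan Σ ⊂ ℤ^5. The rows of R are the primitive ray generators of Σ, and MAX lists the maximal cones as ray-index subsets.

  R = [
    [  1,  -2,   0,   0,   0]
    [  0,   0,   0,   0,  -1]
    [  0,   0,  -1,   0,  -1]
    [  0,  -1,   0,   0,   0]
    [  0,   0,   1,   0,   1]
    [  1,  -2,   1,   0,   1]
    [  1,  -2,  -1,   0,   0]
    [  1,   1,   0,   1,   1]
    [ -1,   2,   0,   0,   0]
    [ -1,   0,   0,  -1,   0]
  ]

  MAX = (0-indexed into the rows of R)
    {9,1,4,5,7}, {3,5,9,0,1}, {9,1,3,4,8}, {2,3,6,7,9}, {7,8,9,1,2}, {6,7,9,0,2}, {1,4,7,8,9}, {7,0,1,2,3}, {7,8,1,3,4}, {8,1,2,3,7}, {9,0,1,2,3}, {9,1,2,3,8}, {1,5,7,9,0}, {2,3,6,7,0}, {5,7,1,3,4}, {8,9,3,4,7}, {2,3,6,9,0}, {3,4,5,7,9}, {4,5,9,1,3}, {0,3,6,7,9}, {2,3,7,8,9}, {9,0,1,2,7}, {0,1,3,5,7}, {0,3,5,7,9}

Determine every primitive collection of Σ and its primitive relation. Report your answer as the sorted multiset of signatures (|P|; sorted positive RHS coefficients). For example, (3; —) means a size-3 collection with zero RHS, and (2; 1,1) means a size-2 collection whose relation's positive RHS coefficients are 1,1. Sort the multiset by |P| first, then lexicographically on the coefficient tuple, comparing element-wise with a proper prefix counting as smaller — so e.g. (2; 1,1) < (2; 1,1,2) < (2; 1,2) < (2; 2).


11 collections generate NE(X_Σ); each relation:

  • {0,8}:  v_{0} + v_{8} = 0  ⇒ sig = (2; —)
  • {2,4}:  v_{2} + v_{4} = 0  ⇒ sig = (2; —)
  • {0,4}:  v_{0} + v_{4} = v_{5}  ⇒ sig = (2; 1)
  • {2,5}:  v_{2} + v_{5} = v_{0}  ⇒ sig = (2; 1)
  • {5,8}:  v_{5} + v_{8} = v_{4}  ⇒ sig = (2; 1)
  • {1,6}:  v_{1} + v_{6} = v_{0} + v_{2}  ⇒ sig = (2; 1,1)
  • {4,6}:  v_{4} + v_{6} = v_{0} + v_{3} + v_{7} + v_{9}  ⇒ sig = (2; 1,1,1,1)
  • {6,8}:  v_{6} + v_{8} = v_{2} + v_{3} + v_{7} + v_{9}  ⇒ sig = (2; 1,1,1,1)
  • {5,6}:  v_{5} + v_{6} = 2·v_{0} + v_{3} + v_{7} + v_{9}  ⇒ sig = (2; 1,1,1,2)
  • {1,3,7,9}:  v_{1} + v_{3} + v_{7} + v_{9} = 0  ⇒ sig = (4; —)
  • {0,2,3,7,9}:  v_{0} + v_{2} + v_{3} + v_{7} + v_{9} = v_{6}  ⇒ sig = (5; 1)

Signatures (|P|; sorted positive RHS coefficients), sorted:
    (2; —)
    (2; —)
    (2; 1)
    (2; 1)
    (2; 1)
    (2; 1,1)
    (2; 1,1,1,1)
    (2; 1,1,1,1)
    (2; 1,1,1,2)
    (4; —)
    (5; 1)


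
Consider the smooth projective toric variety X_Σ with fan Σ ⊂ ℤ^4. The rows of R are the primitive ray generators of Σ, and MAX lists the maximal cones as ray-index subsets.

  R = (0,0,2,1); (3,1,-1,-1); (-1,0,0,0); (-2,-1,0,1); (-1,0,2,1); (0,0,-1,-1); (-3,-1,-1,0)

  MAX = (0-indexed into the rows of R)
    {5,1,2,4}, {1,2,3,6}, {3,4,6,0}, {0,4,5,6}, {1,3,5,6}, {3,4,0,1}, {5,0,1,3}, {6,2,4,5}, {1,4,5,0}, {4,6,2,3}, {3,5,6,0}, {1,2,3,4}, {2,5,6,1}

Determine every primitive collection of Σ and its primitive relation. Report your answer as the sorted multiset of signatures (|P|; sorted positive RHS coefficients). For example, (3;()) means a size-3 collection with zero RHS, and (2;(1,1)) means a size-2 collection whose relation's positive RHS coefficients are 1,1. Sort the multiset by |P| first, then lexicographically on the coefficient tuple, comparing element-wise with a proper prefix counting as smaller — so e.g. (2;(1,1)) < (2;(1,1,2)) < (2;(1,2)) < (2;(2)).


5 collections generate NE(X_Σ); each relation:

  • {0,2}:  v_{0} + v_{2} = v_{4}  ⇒ sig = (2;(1))
  • {0,1,6}:  v_{0} + v_{1} + v_{6} = 0  ⇒ sig = (3;())
  • {1,4,6}:  v_{1} + v_{4} + v_{6} = v_{2}  ⇒ sig = (3;(1))
  • {2,3,5}:  v_{2} + v_{3} + v_{5} = v_{6}  ⇒ sig = (3;(1))
  • {3,4,5}:  v_{3} + v_{4} + v_{5} = v_{0} + v_{6}  ⇒ sig = (3;(1,1))

so the primitive-relation signature multiset is
{ (2;(1)),  (3;()),  (3;(1)) ×2,  (3;(1,1)) }


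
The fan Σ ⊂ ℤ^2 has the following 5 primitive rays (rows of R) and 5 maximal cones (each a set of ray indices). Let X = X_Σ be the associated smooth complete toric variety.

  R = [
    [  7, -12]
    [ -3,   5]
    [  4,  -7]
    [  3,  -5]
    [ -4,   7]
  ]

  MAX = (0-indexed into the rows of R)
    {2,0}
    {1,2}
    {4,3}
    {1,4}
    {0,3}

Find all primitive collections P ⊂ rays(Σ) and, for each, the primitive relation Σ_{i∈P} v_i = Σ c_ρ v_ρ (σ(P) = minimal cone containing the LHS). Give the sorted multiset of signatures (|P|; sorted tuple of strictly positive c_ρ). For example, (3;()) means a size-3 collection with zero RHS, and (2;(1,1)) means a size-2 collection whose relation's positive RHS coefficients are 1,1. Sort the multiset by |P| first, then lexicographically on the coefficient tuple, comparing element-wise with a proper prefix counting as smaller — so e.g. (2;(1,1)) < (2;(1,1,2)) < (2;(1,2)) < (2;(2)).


Σ has 5 primitive collections:

  {1,3}:  v_{1} + v_{3} = 0  →  sig = (2;())
  {2,4}:  v_{2} + v_{4} = 0  →  sig = (2;())
  {0,1}:  v_{0} + v_{1} = v_{2}  →  sig = (2;(1))
  {0,4}:  v_{0} + v_{4} = v_{3}  →  sig = (2;(1))
  {2,3}:  v_{2} + v_{3} = v_{0}  →  sig = (2;(1))

Signatures (|P|; sorted positive RHS coefficients), sorted:
    (2;())
    (2;())
    (2;(1))
    (2;(1))
    (2;(1))


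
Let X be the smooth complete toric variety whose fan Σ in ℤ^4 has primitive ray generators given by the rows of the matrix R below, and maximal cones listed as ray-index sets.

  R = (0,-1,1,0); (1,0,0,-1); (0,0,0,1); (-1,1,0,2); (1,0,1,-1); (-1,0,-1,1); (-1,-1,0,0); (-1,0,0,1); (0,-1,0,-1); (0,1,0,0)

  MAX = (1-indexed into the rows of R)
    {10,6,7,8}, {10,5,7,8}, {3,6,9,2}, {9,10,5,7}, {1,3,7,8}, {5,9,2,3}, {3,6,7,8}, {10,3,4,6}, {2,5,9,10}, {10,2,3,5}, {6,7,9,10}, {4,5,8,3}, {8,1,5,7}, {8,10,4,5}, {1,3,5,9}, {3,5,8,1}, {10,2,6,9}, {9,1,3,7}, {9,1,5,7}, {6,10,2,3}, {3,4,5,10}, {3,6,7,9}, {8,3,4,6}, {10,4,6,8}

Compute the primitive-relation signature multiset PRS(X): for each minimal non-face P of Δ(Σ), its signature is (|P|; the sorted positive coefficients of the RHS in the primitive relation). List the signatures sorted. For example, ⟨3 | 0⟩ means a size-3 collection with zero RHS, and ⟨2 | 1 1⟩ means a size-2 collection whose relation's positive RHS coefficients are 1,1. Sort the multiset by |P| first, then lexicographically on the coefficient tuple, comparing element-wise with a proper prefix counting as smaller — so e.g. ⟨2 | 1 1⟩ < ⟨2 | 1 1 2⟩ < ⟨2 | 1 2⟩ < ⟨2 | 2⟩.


Primitive collections (15):

  {2,8}:  v_{2} + v_{8} = 0  →  sig = ⟨2 | 0⟩
  {5,6}:  v_{5} + v_{6} = 0  →  sig = ⟨2 | 0⟩
  {2,7}:  v_{2} + v_{7} = v_{9}  →  sig = ⟨2 | 1⟩
  {4,9}:  v_{4} + v_{9} = v_{8}  →  sig = ⟨2 | 1⟩
  {8,9}:  v_{8} + v_{9} = v_{7}  →  sig = ⟨2 | 1⟩
  {1,6}:  v_{1} + v_{6} = v_{3} + v_{7}  →  sig = ⟨2 | 1 1⟩
  {1,10}:  v_{1} + v_{10} = v_{5} + v_{8}  →  sig = ⟨2 | 1 1⟩
  {2,4}:  v_{2} + v_{4} = v_{3} + v_{10}  →  sig = ⟨2 | 1 1⟩
  {1,2}:  v_{1} + v_{2} = v_{3} + v_{5} + v_{9}  →  sig = ⟨2 | 1 1 1⟩
  {1,4}:  v_{1} + v_{4} = v_{3} + v_{5} + 2·v_{8}  →  sig = ⟨2 | 1 1 2⟩
  {4,7}:  v_{4} + v_{7} = 2·v_{8}  →  sig = ⟨2 | 2⟩
  {3,9,10}:  v_{3} + v_{9} + v_{10} = 0  →  sig = ⟨3 | 0⟩
  {3,5,7}:  v_{3} + v_{5} + v_{7} = v_{1}  →  sig = ⟨3 | 1⟩
  {3,7,10}:  v_{3} + v_{7} + v_{10} = v_{8}  →  sig = ⟨3 | 1⟩
  {3,8,10}:  v_{3} + v_{8} + v_{10} = v_{4}  →  sig = ⟨3 | 1⟩

Signatures (|P|; sorted positive RHS coefficients), sorted:
    ⟨2 | 0⟩
    ⟨2 | 0⟩
    ⟨2 | 1⟩
    ⟨2 | 1⟩
    ⟨2 | 1⟩
    ⟨2 | 1 1⟩
    ⟨2 | 1 1⟩
    ⟨2 | 1 1⟩
    ⟨2 | 1 1 1⟩
    ⟨2 | 1 1 2⟩
    ⟨2 | 2⟩
    ⟨3 | 0⟩
    ⟨3 | 1⟩
    ⟨3 | 1⟩
    ⟨3 | 1⟩


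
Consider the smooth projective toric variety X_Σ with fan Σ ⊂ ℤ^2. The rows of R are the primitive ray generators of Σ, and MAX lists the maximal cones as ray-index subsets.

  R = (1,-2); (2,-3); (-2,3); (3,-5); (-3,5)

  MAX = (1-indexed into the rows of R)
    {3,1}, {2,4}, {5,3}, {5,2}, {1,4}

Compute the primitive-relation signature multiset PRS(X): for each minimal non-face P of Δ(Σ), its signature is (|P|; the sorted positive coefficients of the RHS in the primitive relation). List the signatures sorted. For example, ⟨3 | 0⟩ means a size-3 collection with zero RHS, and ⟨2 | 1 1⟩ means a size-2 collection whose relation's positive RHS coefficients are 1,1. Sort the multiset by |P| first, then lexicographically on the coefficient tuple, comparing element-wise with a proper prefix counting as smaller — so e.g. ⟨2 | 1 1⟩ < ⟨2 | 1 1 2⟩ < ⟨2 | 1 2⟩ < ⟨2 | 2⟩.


The 5 primitive collections of Σ (r=5, n=2):

  P = {2,3}:  v_{2} + v_{3} = 0  ⟹  sig = ⟨2 | 0⟩
  P = {4,5}:  v_{4} + v_{5} = 0  ⟹  sig = ⟨2 | 0⟩
  P = {1,2}:  v_{1} + v_{2} = v_{4}  ⟹  sig = ⟨2 | 1⟩
  P = {1,5}:  v_{1} + v_{5} = v_{3}  ⟹  sig = ⟨2 | 1⟩
  P = {3,4}:  v_{3} + v_{4} = v_{1}  ⟹  sig = ⟨2 | 1⟩

Sorted signature multiset PRS(X):
    ⟨2 | 0⟩
    ⟨2 | 0⟩
    ⟨2 | 1⟩
    ⟨2 | 1⟩
    ⟨2 | 1⟩


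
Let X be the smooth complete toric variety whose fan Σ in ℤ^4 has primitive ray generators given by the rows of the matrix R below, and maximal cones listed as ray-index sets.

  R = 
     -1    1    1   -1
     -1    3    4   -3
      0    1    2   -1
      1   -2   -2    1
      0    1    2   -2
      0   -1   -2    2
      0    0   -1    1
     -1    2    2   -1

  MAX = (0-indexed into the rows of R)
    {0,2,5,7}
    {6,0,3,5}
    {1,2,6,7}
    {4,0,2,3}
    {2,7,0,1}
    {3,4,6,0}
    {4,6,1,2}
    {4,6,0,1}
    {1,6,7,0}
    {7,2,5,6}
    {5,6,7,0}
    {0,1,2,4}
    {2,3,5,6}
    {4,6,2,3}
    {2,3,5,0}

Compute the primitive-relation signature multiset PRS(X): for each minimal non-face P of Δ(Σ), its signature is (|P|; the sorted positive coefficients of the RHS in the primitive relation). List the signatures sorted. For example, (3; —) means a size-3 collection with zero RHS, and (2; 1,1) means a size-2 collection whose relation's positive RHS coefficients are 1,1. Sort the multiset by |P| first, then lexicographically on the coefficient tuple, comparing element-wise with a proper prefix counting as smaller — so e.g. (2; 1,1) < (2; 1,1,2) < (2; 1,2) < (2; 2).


6 collections generate NE(X_Σ); each relation:

  {3,7}:  v_{3} + v_{7} = 0  ⟹  sig = (2; —)
  {4,5}:  v_{4} + v_{5} = 0  ⟹  sig = (2; —)
  {1,3}:  v_{1} + v_{3} = v_{4}  ⟹  sig = (2; 1)
  {1,5}:  v_{1} + v_{5} = v_{7}  ⟹  sig = (2; 1)
  {4,7}:  v_{4} + v_{7} = v_{1}  ⟹  sig = (2; 1)
  {0,2,6}:  v_{0} + v_{2} + v_{6} = v_{7}  ⟹  sig = (3; 1)

Hence PRS(X_Σ) =
    |P|=2: 5 collections, coeffs (), (), (1), (1), (1)
    |P|=3: 1 collection, coeffs (1)


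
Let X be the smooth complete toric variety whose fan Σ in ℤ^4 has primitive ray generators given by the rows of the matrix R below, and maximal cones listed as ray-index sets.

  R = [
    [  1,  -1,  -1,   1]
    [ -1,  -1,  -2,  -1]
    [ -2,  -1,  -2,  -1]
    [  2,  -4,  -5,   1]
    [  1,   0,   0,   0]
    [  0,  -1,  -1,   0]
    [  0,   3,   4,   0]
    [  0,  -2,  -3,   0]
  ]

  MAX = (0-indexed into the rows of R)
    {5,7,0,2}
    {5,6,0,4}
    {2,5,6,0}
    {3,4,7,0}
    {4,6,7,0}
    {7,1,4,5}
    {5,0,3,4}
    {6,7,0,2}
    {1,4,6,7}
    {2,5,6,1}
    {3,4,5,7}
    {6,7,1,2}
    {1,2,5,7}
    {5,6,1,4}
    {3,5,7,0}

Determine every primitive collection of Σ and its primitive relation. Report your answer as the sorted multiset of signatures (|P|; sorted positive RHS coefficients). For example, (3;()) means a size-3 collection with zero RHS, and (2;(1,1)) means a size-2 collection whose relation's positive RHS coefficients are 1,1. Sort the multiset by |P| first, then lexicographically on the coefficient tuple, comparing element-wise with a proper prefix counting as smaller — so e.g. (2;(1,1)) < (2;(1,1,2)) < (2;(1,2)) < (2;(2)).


7 minimal non-faces of Δ(Σ) (on 8 rays):

  P={0,1}:  v_{0} + v_{1} = v_{7}  ⟹  sig = (2;(1))
  P={2,4}:  v_{2} + v_{4} = v_{1}  ⟹  sig = (2;(1))
  P={3,6}:  v_{3} + v_{6} = v_{0} + v_{4}  ⟹  sig = (2;(1,1))
  P={1,3}:  v_{1} + v_{3} = v_{4} + v_{5} + 2·v_{7}  ⟹  sig = (2;(1,1,2))
  P={2,3}:  v_{2} + v_{3} = v_{5} + 2·v_{7}  ⟹  sig = (2;(1,2))
  P={5,6,7}:  v_{5} + v_{6} + v_{7} = 0  ⟹  sig = (3;())
  P={0,4,5,7}:  v_{0} + v_{4} + v_{5} + v_{7} = v_{3}  ⟹  sig = (4;(1))

Signatures (|P|; sorted positive RHS coefficients), sorted:
    (2;(1))
    (2;(1))
    (2;(1,1))
    (2;(1,1,2))
    (2;(1,2))
    (3;())
    (4;(1))


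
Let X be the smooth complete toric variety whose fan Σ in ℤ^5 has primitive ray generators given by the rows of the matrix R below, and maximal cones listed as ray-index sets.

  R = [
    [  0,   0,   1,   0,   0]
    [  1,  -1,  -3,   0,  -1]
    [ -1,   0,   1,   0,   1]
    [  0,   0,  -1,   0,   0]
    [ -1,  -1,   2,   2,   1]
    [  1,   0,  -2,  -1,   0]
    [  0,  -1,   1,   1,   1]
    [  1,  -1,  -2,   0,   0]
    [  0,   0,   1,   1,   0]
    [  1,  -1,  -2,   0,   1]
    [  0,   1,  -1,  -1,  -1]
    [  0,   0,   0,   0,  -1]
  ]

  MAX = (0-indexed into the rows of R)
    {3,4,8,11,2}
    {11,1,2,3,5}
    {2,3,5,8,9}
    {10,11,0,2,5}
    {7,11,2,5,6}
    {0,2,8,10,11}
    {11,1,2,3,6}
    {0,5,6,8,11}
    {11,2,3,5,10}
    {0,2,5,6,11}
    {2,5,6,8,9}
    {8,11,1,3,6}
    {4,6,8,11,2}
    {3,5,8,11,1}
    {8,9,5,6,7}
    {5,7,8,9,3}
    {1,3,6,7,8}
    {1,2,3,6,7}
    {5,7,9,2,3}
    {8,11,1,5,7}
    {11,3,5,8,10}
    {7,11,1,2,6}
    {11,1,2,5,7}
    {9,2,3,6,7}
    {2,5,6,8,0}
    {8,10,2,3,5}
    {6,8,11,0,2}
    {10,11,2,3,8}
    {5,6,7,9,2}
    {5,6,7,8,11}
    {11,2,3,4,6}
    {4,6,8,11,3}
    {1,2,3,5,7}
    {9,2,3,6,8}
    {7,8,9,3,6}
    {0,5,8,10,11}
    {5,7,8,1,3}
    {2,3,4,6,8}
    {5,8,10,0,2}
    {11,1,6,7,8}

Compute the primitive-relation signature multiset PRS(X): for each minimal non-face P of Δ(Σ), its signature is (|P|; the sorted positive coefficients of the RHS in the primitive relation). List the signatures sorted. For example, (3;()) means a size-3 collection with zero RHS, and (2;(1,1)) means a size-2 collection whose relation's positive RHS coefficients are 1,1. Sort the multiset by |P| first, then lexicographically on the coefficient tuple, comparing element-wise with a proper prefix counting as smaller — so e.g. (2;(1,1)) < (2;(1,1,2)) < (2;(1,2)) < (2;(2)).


23 minimal non-faces of Δ(Σ) (on 12 rays):

  P = {0,3}:  v_{0} + v_{3} = 0  so sig = (2;())
  P = {6,10}:  v_{6} + v_{10} = 0  so sig = (2;())
  P = {9,11}:  v_{9} + v_{11} = v_{7}  so sig = (2;(1))
  P = {0,1}:  v_{0} + v_{1} = v_{7} + v_{11}  so sig = (2;(1,1))
  P = {0,9}:  v_{0} + v_{9} = v_{5} + v_{6}  so sig = (2;(1,1))
  P = {4,5}:  v_{4} + v_{5} = v_{3} + v_{6}  so sig = (2;(1,1))
  P = {9,10}:  v_{9} + v_{10} = v_{3} + v_{5}  so sig = (2;(1,1))
  P = {0,7}:  v_{0} + v_{7} = v_{5} + v_{6} + v_{11}  so sig = (2;(1,1,1))
  P = {7,10}:  v_{7} + v_{10} = v_{3} + v_{5} + v_{11}  so sig = (2;(1,1,1))
  P = {0,4}:  v_{0} + v_{4} = v_{2} + v_{6} + v_{8} + v_{11}  so sig = (2;(1,1,1,1))
  P = {4,10}:  v_{4} + v_{10} = v_{2} + v_{3} + v_{8} + v_{11}  so sig = (2;(1,1,1,1))
  P = {1,9}:  v_{1} + v_{9} = v_{3} + 2·v_{7}  so sig = (2;(1,2))
  P = {1,10}:  v_{1} + v_{10} = 2·v_{3} + v_{5} + 2·v_{11}  so sig = (2;(1,2,2))
  P = {4,7}:  v_{4} + v_{7} = 2·v_{3} + 2·v_{6} + v_{11}  so sig = (2;(1,2,2))
  P = {4,9}:  v_{4} + v_{9} = 2·v_{3} + 2·v_{6}  so sig = (2;(2,2))
  P = {1,4}:  v_{1} + v_{4} = 3·v_{3} + 2·v_{6} + 2·v_{11}  so sig = (2;(2,2,3))
  P = {3,5,6}:  v_{3} + v_{5} + v_{6} = v_{9}  so sig = (3;(1))
  P = {3,7,11}:  v_{3} + v_{7} + v_{11} = v_{1}  so sig = (3;(1))
  P = {2,7,8}:  v_{2} + v_{7} + v_{8} = v_{3} + v_{6}  so sig = (3;(1,1))
  P = {1,2,8}:  v_{1} + v_{2} + v_{8} = 2·v_{3} + v_{6} + v_{11}  so sig = (3;(1,1,2))
  P = {1,5,6}:  v_{1} + v_{5} + v_{6} = 2·v_{7}  so sig = (3;(2))
  P = {2,5,8,11}:  v_{2} + v_{5} + v_{8} + v_{11} = 0  so sig = (4;())
  P = {2,3,6,8,11}:  v_{2} + v_{3} + v_{6} + v_{8} + v_{11} = v_{4}  so sig = (5;(1))

so the primitive-relation signature multiset is
[(2;()), (2;()), (2;(1)), (2;(1,1)), (2;(1,1)), (2;(1,1)), (2;(1,1)), (2;(1,1,1)), (2;(1,1,1)), (2;(1,1,1,1)), (2;(1,1,1,1)), (2;(1,2)), (2;(1,2,2)), (2;(1,2,2)), (2;(2,2)), (2;(2,2,3)), (3;(1)), (3;(1)), (3;(1,1)), (3;(1,1,2)), (3;(2)), (4;()), (5;(1))]


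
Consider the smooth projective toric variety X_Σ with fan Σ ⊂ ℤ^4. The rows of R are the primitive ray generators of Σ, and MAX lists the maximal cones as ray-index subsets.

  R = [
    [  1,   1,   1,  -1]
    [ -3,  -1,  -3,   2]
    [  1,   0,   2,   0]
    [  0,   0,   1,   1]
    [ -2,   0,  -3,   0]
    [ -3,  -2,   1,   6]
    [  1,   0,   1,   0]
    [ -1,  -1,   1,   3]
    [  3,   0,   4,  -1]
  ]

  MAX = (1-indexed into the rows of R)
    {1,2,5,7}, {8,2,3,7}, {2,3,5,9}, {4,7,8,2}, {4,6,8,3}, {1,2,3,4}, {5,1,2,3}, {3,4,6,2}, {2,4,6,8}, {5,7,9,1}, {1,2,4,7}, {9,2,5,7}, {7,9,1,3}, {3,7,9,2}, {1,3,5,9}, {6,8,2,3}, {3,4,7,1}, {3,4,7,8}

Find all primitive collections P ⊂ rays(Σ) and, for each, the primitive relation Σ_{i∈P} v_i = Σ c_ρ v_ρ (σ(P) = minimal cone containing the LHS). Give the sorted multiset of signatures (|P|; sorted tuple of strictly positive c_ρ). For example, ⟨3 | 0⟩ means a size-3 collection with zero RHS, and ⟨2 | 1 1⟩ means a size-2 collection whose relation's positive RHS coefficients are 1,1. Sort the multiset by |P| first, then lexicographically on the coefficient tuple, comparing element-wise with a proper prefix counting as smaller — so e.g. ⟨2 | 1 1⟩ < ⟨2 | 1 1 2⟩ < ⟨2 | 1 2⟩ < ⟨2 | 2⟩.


Δ(Σ) — 9 vertices, 14 min non-faces:

  • {4,5}:  v_{4} + v_{5} = v_{1} + v_{2} ; sig = ⟨2 | 1 1⟩
  • {5,8}:  v_{5} + v_{8} = v_{2} + v_{4} ; sig = ⟨2 | 1 1⟩
  • {6,9}:  v_{6} + v_{9} = v_{2} + 3·v_{3} + v_{7} + v_{8} ; sig = ⟨2 | 1 1 1 3⟩
  • {1,6}:  v_{1} + v_{6} = v_{2} + v_{3} + 3·v_{4} ; sig = ⟨2 | 1 1 3⟩
  • {4,9}:  v_{4} + v_{9} = 2·v_{3} + v_{7} ; sig = ⟨2 | 1 2⟩
  • {5,6}:  v_{5} + v_{6} = 2·v_{2} + v_{3} + 2·v_{4} ; sig = ⟨2 | 1 2 2⟩
  • {8,9}:  v_{8} + v_{9} = v_{2} + 3·v_{3} + 2·v_{7} ; sig = ⟨2 | 1 2 3⟩
  • {1,8}:  v_{1} + v_{8} = 2·v_{4} ; sig = ⟨2 | 2⟩
  • {6,7}:  v_{6} + v_{7} = 2·v_{8} ; sig = ⟨2 | 2⟩
  • {3,5,7}:  v_{3} + v_{5} + v_{7} = 0 ; sig = ⟨3 | 0⟩
  • {1,2,9}:  v_{1} + v_{2} + v_{9} = v_{3} ; sig = ⟨3 | 1⟩
  • {1,2,3,7}:  v_{1} + v_{2} + v_{3} + v_{7} = v_{4} ; sig = ⟨4 | 1⟩
  • {2,3,4,7}:  v_{2} + v_{3} + v_{4} + v_{7} = v_{8} ; sig = ⟨4 | 1⟩
  • {2,3,4,8}:  v_{2} + v_{3} + v_{4} + v_{8} = v_{6} ; sig = ⟨4 | 1⟩

so the primitive-relation signature multiset is
    ⟨2 | 1 1⟩
    ⟨2 | 1 1⟩
    ⟨2 | 1 1 1 3⟩
    ⟨2 | 1 1 3⟩
    ⟨2 | 1 2⟩
    ⟨2 | 1 2 2⟩
    ⟨2 | 1 2 3⟩
    ⟨2 | 2⟩
    ⟨2 | 2⟩
    ⟨3 | 0⟩
    ⟨3 | 1⟩
    ⟨4 | 1⟩
    ⟨4 | 1⟩
    ⟨4 | 1⟩


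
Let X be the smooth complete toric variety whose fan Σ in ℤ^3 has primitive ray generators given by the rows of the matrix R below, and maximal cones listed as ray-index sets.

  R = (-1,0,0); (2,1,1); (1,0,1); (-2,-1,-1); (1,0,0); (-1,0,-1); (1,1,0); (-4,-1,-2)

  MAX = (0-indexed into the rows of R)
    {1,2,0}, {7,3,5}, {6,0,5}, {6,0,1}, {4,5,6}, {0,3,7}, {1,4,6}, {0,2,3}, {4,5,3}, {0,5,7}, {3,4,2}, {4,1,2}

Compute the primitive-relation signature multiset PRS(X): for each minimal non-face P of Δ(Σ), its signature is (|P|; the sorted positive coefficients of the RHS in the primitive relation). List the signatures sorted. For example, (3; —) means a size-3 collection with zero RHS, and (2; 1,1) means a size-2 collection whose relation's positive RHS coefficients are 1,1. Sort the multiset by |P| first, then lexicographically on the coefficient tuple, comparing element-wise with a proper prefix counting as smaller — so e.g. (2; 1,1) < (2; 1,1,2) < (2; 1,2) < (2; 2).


Primitive collections (11):

  P={0,4}:  v_{0} + v_{4} = 0 ; sig = (2; —)
  P={1,3}:  v_{1} + v_{3} = 0 ; sig = (2; —)
  P={2,5}:  v_{2} + v_{5} = 0 ; sig = (2; —)
  P={1,5}:  v_{1} + v_{5} = v_{6} ; sig = (2; 1)
  P={2,6}:  v_{2} + v_{6} = v_{1} ; sig = (2; 1)
  P={3,6}:  v_{3} + v_{6} = v_{5} ; sig = (2; 1)
  P={1,7}:  v_{1} + v_{7} = v_{0} + v_{5} ; sig = (2; 1,1)
  P={2,7}:  v_{2} + v_{7} = v_{0} + v_{3} ; sig = (2; 1,1)
  P={4,7}:  v_{4} + v_{7} = v_{3} + v_{5} ; sig = (2; 1,1)
  P={6,7}:  v_{6} + v_{7} = v_{0} + 2·v_{5} ; sig = (2; 1,2)
  P={0,3,5}:  v_{0} + v_{3} + v_{5} = v_{7} ; sig = (3; 1)

Signatures (|P|; sorted positive RHS coefficients), sorted:
{ (2; —) ×3,  (2; 1) ×3,  (2; 1,1) ×3,  (2; 1,2),  (3; 1) }


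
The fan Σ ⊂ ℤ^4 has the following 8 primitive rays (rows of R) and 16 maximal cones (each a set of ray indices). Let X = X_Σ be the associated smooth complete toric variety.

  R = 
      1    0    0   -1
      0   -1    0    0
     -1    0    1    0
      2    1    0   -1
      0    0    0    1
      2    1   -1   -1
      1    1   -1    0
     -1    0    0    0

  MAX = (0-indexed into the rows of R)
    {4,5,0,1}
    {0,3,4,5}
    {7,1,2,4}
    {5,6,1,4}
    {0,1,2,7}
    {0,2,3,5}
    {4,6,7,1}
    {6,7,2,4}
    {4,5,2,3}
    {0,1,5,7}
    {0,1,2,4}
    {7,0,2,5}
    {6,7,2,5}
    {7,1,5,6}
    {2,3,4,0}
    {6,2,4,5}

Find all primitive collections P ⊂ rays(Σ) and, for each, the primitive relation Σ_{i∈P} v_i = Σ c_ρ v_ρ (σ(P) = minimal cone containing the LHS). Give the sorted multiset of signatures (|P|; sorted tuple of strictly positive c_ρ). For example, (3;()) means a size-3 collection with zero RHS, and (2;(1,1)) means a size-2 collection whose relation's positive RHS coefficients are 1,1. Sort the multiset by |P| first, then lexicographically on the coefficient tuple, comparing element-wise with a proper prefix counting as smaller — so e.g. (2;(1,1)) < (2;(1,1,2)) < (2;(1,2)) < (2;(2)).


Minimal non-faces — 9 found among 8 rays, 16 max cones:

  {0,6}:  v_{0} + v_{6} = v_{5}  ⟹  sig = (2;(1))
  {3,7}:  v_{3} + v_{7} = v_{2} + v_{5}  ⟹  sig = (2;(1,1))
  {3,6}:  v_{3} + v_{6} = v_{2} + v_{4} + 2·v_{5}  ⟹  sig = (2;(1,1,2))
  {1,3}:  v_{1} + v_{3} = 2·v_{0} + v_{4}  ⟹  sig = (2;(1,2))
  {0,4,7}:  v_{0} + v_{4} + v_{7} = 0  ⟹  sig = (3;())
  {1,2,6}:  v_{1} + v_{2} + v_{6} = 0  ⟹  sig = (3;())
  {1,2,5}:  v_{1} + v_{2} + v_{5} = v_{0}  ⟹  sig = (3;(1))
  {4,5,7}:  v_{4} + v_{5} + v_{7} = v_{6}  ⟹  sig = (3;(1))
  {0,2,4,5}:  v_{0} + v_{2} + v_{4} + v_{5} = v_{3}  ⟹  sig = (4;(1))

Signatures (|P|; sorted positive RHS coefficients), sorted:
    |P|=2: 4 collections, coeffs (1), (1,1), (1,1,2), (1,2)
    |P|=3: 4 collections, coeffs (), (), (1), (1)
    |P|=4: 1 collection, coeffs (1)


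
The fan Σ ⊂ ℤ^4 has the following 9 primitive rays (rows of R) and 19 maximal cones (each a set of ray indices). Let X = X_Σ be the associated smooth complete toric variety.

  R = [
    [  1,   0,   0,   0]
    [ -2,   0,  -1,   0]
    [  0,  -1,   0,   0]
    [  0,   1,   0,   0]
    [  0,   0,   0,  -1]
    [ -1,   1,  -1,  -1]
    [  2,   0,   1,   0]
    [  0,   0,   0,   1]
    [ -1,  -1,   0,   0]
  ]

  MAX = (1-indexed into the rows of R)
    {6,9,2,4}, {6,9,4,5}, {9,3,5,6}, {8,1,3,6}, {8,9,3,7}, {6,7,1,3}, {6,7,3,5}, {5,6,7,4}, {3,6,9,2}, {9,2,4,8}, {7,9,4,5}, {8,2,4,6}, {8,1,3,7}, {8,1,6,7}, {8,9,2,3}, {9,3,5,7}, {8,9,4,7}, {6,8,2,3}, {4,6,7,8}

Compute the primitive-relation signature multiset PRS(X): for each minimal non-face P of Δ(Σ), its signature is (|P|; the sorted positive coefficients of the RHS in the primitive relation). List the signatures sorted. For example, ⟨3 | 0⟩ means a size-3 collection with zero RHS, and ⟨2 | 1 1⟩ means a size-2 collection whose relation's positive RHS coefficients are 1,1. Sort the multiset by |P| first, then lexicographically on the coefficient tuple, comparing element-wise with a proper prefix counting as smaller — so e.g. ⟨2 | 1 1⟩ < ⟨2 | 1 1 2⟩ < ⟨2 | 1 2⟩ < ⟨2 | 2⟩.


Minimal non-faces — 11 found among 9 rays, 19 max cones:

  P = {2,7}:  v_{2} + v_{7} = 0 — sig = ⟨2 | 0⟩
  P = {3,4}:  v_{3} + v_{4} = 0 — sig = ⟨2 | 0⟩
  P = {5,8}:  v_{5} + v_{8} = 0 — sig = ⟨2 | 0⟩
  P = {1,9}:  v_{1} + v_{9} = v_{3} — sig = ⟨2 | 1⟩
  P = {2,5}:  v_{2} + v_{5} = v_{6} + v_{9} — sig = ⟨2 | 1 1⟩
  P = {1,2}:  v_{1} + v_{2} = v_{3} + v_{6} + v_{8} — sig = ⟨2 | 1 1 1⟩
  P = {1,4}:  v_{1} + v_{4} = v_{6} + v_{7} + v_{8} — sig = ⟨2 | 1 1 1⟩
  P = {1,5}:  v_{1} + v_{5} = v_{3} + v_{6} + v_{7} — sig = ⟨2 | 1 1 1⟩
  P = {6,7,9}:  v_{6} + v_{7} + v_{9} = v_{5} — sig = ⟨3 | 1⟩
  P = {6,8,9}:  v_{6} + v_{8} + v_{9} = v_{2} — sig = ⟨3 | 1⟩
  P = {3,6,7,8}:  v_{3} + v_{6} + v_{7} + v_{8} = v_{1} — sig = ⟨4 | 1⟩

Hence PRS(X_Σ) =
    ⟨2 | 0⟩
    ⟨2 | 0⟩
    ⟨2 | 0⟩
    ⟨2 | 1⟩
    ⟨2 | 1 1⟩
    ⟨2 | 1 1 1⟩
    ⟨2 | 1 1 1⟩
    ⟨2 | 1 1 1⟩
    ⟨3 | 1⟩
    ⟨3 | 1⟩
    ⟨4 | 1⟩


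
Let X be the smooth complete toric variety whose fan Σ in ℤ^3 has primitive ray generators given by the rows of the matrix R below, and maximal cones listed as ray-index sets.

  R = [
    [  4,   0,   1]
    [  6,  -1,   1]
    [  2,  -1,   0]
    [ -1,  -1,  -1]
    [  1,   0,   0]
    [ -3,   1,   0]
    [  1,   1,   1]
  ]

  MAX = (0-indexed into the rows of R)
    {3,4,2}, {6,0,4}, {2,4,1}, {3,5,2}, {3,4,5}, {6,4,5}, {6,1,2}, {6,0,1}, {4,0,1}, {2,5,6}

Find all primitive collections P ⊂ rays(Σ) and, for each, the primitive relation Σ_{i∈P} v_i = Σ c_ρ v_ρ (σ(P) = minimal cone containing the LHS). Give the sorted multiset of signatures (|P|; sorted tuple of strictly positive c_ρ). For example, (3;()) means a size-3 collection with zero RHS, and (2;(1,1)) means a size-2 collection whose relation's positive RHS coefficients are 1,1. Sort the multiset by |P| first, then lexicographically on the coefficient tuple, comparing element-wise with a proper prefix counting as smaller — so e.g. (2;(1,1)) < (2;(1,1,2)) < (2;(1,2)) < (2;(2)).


9 collections generate NE(X_Σ); each relation:

  P = {3,6}:  v_{3} + v_{6} = 0  ⇒ sig = (2;())
  P = {0,2}:  v_{0} + v_{2} = v_{1}  ⇒ sig = (2;(1))
  P = {0,5}:  v_{0} + v_{5} = v_{6}  ⇒ sig = (2;(1))
  P = {0,3}:  v_{0} + v_{3} = v_{2} + v_{4}  ⇒ sig = (2;(1,1))
  P = {1,5}:  v_{1} + v_{5} = v_{2} + v_{6}  ⇒ sig = (2;(1,1))
  P = {1,3}:  v_{1} + v_{3} = 2·v_{2} + v_{4}  ⇒ sig = (2;(1,2))
  P = {2,4,5}:  v_{2} + v_{4} + v_{5} = 0  ⇒ sig = (3;())
  P = {2,4,6}:  v_{2} + v_{4} + v_{6} = v_{0}  ⇒ sig = (3;(1))
  P = {1,4,6}:  v_{1} + v_{4} + v_{6} = 2·v_{0}  ⇒ sig = (3;(2))

so the primitive-relation signature multiset is
[(2;()), (2;(1)), (2;(1)), (2;(1,1)), (2;(1,1)), (2;(1,2)), (3;()), (3;(1)), (3;(2))]


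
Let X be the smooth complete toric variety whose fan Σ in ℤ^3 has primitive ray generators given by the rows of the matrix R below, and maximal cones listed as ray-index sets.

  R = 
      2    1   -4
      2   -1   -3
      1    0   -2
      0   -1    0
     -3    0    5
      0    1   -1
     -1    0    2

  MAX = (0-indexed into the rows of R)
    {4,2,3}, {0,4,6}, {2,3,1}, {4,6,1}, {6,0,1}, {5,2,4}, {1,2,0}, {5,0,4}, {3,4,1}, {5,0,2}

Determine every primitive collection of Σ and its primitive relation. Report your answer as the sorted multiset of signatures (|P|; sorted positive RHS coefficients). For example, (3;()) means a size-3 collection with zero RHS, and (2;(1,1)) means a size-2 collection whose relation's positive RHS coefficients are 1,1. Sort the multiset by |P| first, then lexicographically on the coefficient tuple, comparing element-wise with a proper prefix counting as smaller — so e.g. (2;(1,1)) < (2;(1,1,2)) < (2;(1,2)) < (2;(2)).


|primitive collections| = 9. Relations:

  • {2,6}:  v_{2} + v_{6} = 0  ⇒ sig = (2;())
  • {3,6}:  v_{3} + v_{6} = v_{1} + v_{4}  ⇒ sig = (2;(1,1))
  • {5,6}:  v_{5} + v_{6} = v_{0} + v_{4}  ⇒ sig = (2;(1,1))
  • {3,5}:  v_{3} + v_{5} = 3·v_{2} + v_{4}  ⇒ sig = (2;(1,3))
  • {0,3}:  v_{0} + v_{3} = 2·v_{2}  ⇒ sig = (2;(2))
  • {1,5}:  v_{1} + v_{5} = 2·v_{2}  ⇒ sig = (2;(2))
  • {0,1,4}:  v_{0} + v_{1} + v_{4} = v_{2}  ⇒ sig = (3;(1))
  • {0,2,4}:  v_{0} + v_{2} + v_{4} = v_{5}  ⇒ sig = (3;(1))
  • {1,2,4}:  v_{1} + v_{2} + v_{4} = v_{3}  ⇒ sig = (3;(1))

Signatures (|P|; sorted positive RHS coefficients), sorted:
    |P|=2: 6 collections, coeffs (), (1,1), (1,1), (1,3), (2), (2)
    |P|=3: 3 collections, coeffs (1), (1), (1)


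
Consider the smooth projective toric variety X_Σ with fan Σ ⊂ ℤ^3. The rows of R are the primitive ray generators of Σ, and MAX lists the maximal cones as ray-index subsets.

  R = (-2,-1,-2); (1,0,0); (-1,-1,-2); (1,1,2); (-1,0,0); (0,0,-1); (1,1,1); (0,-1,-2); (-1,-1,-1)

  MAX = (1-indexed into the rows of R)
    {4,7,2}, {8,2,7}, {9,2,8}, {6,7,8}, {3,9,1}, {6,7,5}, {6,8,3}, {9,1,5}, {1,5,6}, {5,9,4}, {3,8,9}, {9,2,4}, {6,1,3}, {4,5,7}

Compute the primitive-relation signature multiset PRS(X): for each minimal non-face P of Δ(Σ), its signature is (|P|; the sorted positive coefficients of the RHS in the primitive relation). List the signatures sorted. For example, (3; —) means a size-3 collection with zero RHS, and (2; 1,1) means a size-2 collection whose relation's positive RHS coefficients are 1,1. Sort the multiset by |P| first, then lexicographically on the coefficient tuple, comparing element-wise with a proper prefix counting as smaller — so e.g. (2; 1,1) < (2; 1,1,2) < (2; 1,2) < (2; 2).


Δ(Σ) — 9 vertices, 15 min non-faces:

  P={2,5}:  v_{2} + v_{5} = 0 ; sig = (2; —)
  P={3,4}:  v_{3} + v_{4} = 0 ; sig = (2; —)
  P={7,9}:  v_{7} + v_{9} = 0 ; sig = (2; —)
  P={1,2}:  v_{1} + v_{2} = v_{3} ; sig = (2; 1)
  P={1,4}:  v_{1} + v_{4} = v_{5} ; sig = (2; 1)
  P={2,3}:  v_{2} + v_{3} = v_{8} ; sig = (2; 1)
  P={3,5}:  v_{3} + v_{5} = v_{1} ; sig = (2; 1)
  P={3,7}:  v_{3} + v_{7} = v_{6} ; sig = (2; 1)
  P={4,6}:  v_{4} + v_{6} = v_{7} ; sig = (2; 1)
  P={4,8}:  v_{4} + v_{8} = v_{2} ; sig = (2; 1)
  P={5,8}:  v_{5} + v_{8} = v_{3} ; sig = (2; 1)
  P={6,9}:  v_{6} + v_{9} = v_{3} ; sig = (2; 1)
  P={1,7}:  v_{1} + v_{7} = v_{5} + v_{6} ; sig = (2; 1,1)
  P={2,6}:  v_{2} + v_{6} = v_{7} + v_{8} ; sig = (2; 1,1)
  P={1,8}:  v_{1} + v_{8} = 2·v_{3} ; sig = (2; 2)

Sorted signature multiset PRS(X):
{ (2; —) ×3,  (2; 1) ×9,  (2; 1,1) ×2,  (2; 2) }
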